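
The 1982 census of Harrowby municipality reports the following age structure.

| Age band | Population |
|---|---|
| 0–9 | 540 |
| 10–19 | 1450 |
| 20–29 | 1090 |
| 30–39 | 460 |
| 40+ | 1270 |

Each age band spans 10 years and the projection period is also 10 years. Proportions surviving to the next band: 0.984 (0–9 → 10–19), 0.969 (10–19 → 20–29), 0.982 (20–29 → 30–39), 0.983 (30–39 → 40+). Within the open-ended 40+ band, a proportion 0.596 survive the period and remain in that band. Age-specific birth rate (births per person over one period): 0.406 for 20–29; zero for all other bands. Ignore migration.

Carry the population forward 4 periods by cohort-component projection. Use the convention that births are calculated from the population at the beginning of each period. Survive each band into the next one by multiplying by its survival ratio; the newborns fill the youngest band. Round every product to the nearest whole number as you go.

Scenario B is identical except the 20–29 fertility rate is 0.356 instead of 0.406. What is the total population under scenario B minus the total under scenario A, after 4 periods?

After projecting period 1:
Births: 1090 × 0.406 = 443
10–19: 540 × 0.984 = 531
20–29: 1450 × 0.969 = 1405
30–39: 1090 × 0.982 = 1070
40+: 460 × 0.983 + 1270 × 0.596 = 452 + 757 = 1209
Population now: 0–9=443, 10–19=531, 20–29=1405, 30–39=1070, 40+=1209
After projecting period 2:
Births: 1405 × 0.406 = 570
10–19: 443 × 0.984 = 436
20–29: 531 × 0.969 = 515
30–39: 1405 × 0.982 = 1380
40+: 1070 × 0.983 + 1209 × 0.596 = 1052 + 721 = 1773
Population now: 0–9=570, 10–19=436, 20–29=515, 30–39=1380, 40+=1773
After projecting period 3:
Births: 515 × 0.406 = 209
10–19: 570 × 0.984 = 561
20–29: 436 × 0.969 = 422
30–39: 515 × 0.982 = 506
40+: 1380 × 0.983 + 1773 × 0.596 = 1357 + 1057 = 2414
Population now: 0–9=209, 10–19=561, 20–29=422, 30–39=506, 40+=2414
After projecting period 4:
Births: 422 × 0.406 = 171
10–19: 209 × 0.984 = 206
20–29: 561 × 0.969 = 544
30–39: 422 × 0.982 = 414
40+: 506 × 0.983 + 2414 × 0.596 = 497 + 1439 = 1936
Population now: 0–9=171, 10–19=206, 20–29=544, 30–39=414, 40+=1936
Scenario A total after 4 periods: 3271
Scenario B projection —
After projecting period 1:
Births: 1090 × 0.356 = 388
10–19: 540 × 0.984 = 531
20–29: 1450 × 0.969 = 1405
30–39: 1090 × 0.982 = 1070
40+: 460 × 0.983 + 1270 × 0.596 = 452 + 757 = 1209
Population now: 0–9=388, 10–19=531, 20–29=1405, 30–39=1070, 40+=1209
After projecting period 2:
Births: 1405 × 0.356 = 500
10–19: 388 × 0.984 = 382
20–29: 531 × 0.969 = 515
30–39: 1405 × 0.982 = 1380
40+: 1070 × 0.983 + 1209 × 0.596 = 1052 + 721 = 1773
Population now: 0–9=500, 10–19=382, 20–29=515, 30–39=1380, 40+=1773
After projecting period 3:
Births: 515 × 0.356 = 183
10–19: 500 × 0.984 = 492
20–29: 382 × 0.969 = 370
30–39: 515 × 0.982 = 506
40+: 1380 × 0.983 + 1773 × 0.596 = 1357 + 1057 = 2414
Population now: 0–9=183, 10–19=492, 20–29=370, 30–39=506, 40+=2414
After projecting period 4:
Births: 370 × 0.356 = 132
10–19: 183 × 0.984 = 180
20–29: 492 × 0.969 = 477
30–39: 370 × 0.982 = 363
40+: 506 × 0.983 + 2414 × 0.596 = 497 + 1439 = 1936
Population now: 0–9=132, 10–19=180, 20–29=477, 30–39=363, 40+=1936
Scenario B total after 4 periods: 3088
Difference B − A = 3088 − 3271 = -183

-183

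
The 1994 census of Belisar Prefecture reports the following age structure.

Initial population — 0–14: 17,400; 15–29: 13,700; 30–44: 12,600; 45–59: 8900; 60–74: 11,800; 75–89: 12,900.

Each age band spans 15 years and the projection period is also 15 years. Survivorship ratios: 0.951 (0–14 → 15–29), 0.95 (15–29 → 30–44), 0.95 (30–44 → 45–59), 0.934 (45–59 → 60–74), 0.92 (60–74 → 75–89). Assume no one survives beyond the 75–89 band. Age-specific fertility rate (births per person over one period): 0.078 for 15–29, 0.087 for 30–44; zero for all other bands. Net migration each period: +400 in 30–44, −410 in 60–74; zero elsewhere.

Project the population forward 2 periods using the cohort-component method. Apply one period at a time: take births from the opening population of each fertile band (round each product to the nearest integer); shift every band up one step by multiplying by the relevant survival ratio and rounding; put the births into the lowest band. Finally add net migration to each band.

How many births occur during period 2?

Period 1:
Births: 13700 * 0.078 = 1069, 12600 * 0.087 = 1096 → 2165
15–29: 17400 * 0.951 = 16547
30–44: 13700 * 0.95 = 13015
45–59: 12600 * 0.95 = 11970
60–74: 8900 * 0.934 = 8313
75–89: 11800 * 0.92 = 10856
Net migration: 30–44 + 400 → 13415; 60–74 − 410 → 7903
Giving 2165 / 16547 / 13415 / 11970 / 7903 / 10856.
Period 2:
Births: 16547 * 0.078 = 1291, 13415 * 0.087 = 1167 → 2458
15–29: 2165 * 0.951 = 2059
30–44: 16547 * 0.95 = 15720
45–59: 13415 * 0.95 = 12744
60–74: 11970 * 0.934 = 11180
75–89: 7903 * 0.92 = 7271
Net migration: 30–44 + 400 → 16120; 60–74 − 410 → 10770
Giving 2458 / 2059 / 16120 / 12744 / 10770 / 7271.

2458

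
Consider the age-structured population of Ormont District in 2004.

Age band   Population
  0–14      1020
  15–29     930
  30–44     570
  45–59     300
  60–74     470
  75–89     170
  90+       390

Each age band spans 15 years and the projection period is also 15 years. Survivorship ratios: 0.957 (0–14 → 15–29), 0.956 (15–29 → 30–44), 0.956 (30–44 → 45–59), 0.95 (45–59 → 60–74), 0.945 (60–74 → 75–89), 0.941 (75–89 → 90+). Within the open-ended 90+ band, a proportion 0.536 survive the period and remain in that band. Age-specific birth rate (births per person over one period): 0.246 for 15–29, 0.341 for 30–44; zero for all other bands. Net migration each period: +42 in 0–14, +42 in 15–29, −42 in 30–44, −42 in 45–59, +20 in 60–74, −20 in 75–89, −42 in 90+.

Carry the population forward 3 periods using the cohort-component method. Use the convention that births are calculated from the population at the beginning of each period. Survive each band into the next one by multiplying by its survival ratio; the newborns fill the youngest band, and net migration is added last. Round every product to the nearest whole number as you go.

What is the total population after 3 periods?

4045

Numbering the bands 1..7 from youngest to oldest:
[period 1]
Births: 930 × 0.246 = 229  |  570 × 0.341 = 194 ⇒ total 423
Band 2: 1020 × 0.957 = 976
Band 3: 930 × 0.956 = 889
Band 4: 570 × 0.956 = 545
Band 5: 300 × 0.95 = 285
Band 6: 470 × 0.945 = 444
Band 7: 170 × 0.941 + 390 × 0.536 = 160 + 209 = 369
Net migration: Band 1 + 42 → 465; Band 2 + 42 → 1018; Band 3 − 42 → 847; Band 4 − 42 → 503; Band 5 + 20 → 305; Band 6 − 20 → 424; Band 7 − 42 → 327
Population now: 0–14=465, 15–29=1018, 30–44=847, 45–59=503, 60–74=305, 75–89=424, 90+=327
[period 2]
Births: 1018 × 0.246 = 250  |  847 × 0.341 = 289 ⇒ total 539
Band 2: 465 × 0.957 = 445
Band 3: 1018 × 0.956 = 973
Band 4: 847 × 0.956 = 810
Band 5: 503 × 0.95 = 478
Band 6: 305 × 0.945 = 288
Band 7: 424 × 0.941 + 327 × 0.536 = 399 + 175 = 574
Net migration: Band 1 + 42 → 581; Band 2 + 42 → 487; Band 3 − 42 → 931; Band 4 − 42 → 768; Band 5 + 20 → 498; Band 6 − 20 → 268; Band 7 − 42 → 532
Population now: 0–14=581, 15–29=487, 30–44=931, 45–59=768, 60–74=498, 75–89=268, 90+=532
[period 3]
Births: 487 × 0.246 = 120  |  931 × 0.341 = 317 ⇒ total 437
Band 2: 581 × 0.957 = 556
Band 3: 487 × 0.956 = 466
Band 4: 931 × 0.956 = 890
Band 5: 768 × 0.95 = 730
Band 6: 498 × 0.945 = 471
Band 7: 268 × 0.941 + 532 × 0.536 = 252 + 285 = 537
Net migration: Band 1 + 42 → 479; Band 2 + 42 → 598; Band 3 − 42 → 424; Band 4 − 42 → 848; Band 5 + 20 → 750; Band 6 − 20 → 451; Band 7 − 42 → 495
Population now: 0–14=479, 15–29=598, 30–44=424, 45–59=848, 60–74=750, 75–89=451, 90+=495
Total after period 3: 479 + 598 + 424 + 848 + 750 + 451 + 495 = 4045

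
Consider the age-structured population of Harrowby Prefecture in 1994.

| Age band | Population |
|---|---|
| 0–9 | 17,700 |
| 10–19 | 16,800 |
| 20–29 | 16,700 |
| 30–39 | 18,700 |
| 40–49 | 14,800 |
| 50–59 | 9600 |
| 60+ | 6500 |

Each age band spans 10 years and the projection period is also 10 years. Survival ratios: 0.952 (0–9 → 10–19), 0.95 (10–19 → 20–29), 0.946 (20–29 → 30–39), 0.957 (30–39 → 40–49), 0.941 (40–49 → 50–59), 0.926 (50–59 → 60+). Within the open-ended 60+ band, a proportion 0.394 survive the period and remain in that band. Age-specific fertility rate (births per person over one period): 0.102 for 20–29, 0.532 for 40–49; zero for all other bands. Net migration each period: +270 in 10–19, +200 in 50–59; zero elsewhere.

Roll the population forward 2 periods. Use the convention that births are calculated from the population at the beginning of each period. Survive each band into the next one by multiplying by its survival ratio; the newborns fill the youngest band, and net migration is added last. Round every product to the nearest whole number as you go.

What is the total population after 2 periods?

Numbering the groups 1..7 from youngest to oldest:
Period 1.
Births: 16700 * 0.102 = 1703  |  14800 * 0.532 = 7874 → total 9577
Group 2: 17700 * 0.952 = 16850
Group 3: 16800 * 0.95 = 15960
Group 4: 16700 * 0.946 = 15798
Group 5: 18700 * 0.957 = 17896
Group 6: 14800 * 0.941 = 13927
Group 7: 9600 * 0.926 + 6500 * 0.394 = 8890 + 2561 = 11451
Net migration: Group 2 + 270 → 17120; Group 6 + 200 → 14127
End of period: [9577, 17120, 15960, 15798, 17896, 14127, 11451]
Period 2.
Births: 15960 * 0.102 = 1628  |  17896 * 0.532 = 9521 → total 11149
Group 2: 9577 * 0.952 = 9117
Group 3: 17120 * 0.95 = 16264
Group 4: 15960 * 0.946 = 15098
Group 5: 15798 * 0.957 = 15119
Group 6: 17896 * 0.941 = 16840
Group 7: 14127 * 0.926 + 11451 * 0.394 = 13082 + 4512 = 17594
Net migration: Group 2 + 270 → 9387; Group 6 + 200 → 17040
End of period: [11149, 9387, 16264, 15098, 15119, 17040, 17594]
Total after period 2: 11149 + 9387 + 16264 + 15098 + 15119 + 17040 + 17594 = 101651

101651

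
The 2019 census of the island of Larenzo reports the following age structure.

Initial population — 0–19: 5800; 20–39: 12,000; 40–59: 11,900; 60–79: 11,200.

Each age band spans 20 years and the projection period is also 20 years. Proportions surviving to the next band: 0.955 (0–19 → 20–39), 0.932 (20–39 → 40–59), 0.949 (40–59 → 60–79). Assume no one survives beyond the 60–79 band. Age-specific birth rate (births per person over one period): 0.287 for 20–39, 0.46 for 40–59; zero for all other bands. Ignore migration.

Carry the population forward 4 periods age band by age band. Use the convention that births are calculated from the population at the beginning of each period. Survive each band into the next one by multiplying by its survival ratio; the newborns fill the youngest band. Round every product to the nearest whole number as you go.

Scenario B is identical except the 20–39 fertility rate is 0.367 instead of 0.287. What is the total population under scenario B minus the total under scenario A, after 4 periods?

3240

[period 1]
Births: 12000 × 0.287 = 3444 ; 11900 × 0.46 = 5474 → total 8918
20–39: 5800 × 0.955 = 5539
40–59: 12000 × 0.932 = 11184
60–79: 11900 × 0.949 = 11293
→ [8918, 5539, 11184, 11293]
[period 2]
Births: 5539 × 0.287 = 1590 ; 11184 × 0.46 = 5145 → total 6735
20–39: 8918 × 0.955 = 8517
40–59: 5539 × 0.932 = 5162
60–79: 11184 × 0.949 = 10614
→ [6735, 8517, 5162, 10614]
[period 3]
Births: 8517 × 0.287 = 2444 ; 5162 × 0.46 = 2375 → total 4819
20–39: 6735 × 0.955 = 6432
40–59: 8517 × 0.932 = 7938
60–79: 5162 × 0.949 = 4899
→ [4819, 6432, 7938, 4899]
[period 4]
Births: 6432 × 0.287 = 1846 ; 7938 × 0.46 = 3651 → total 5497
20–39: 4819 × 0.955 = 4602
40–59: 6432 × 0.932 = 5995
60–79: 7938 × 0.949 = 7533
→ [5497, 4602, 5995, 7533]
Scenario A total after 4 periods: 23627
Scenario B projection —
[period 1]
Births: 12000 × 0.367 = 4404 ; 11900 × 0.46 = 5474 → total 9878
20–39: 5800 × 0.955 = 5539
40–59: 12000 × 0.932 = 11184
60–79: 11900 × 0.949 = 11293
→ [9878, 5539, 11184, 11293]
[period 2]
Births: 5539 × 0.367 = 2033 ; 11184 × 0.46 = 5145 → total 7178
20–39: 9878 × 0.955 = 9433
40–59: 5539 × 0.932 = 5162
60–79: 11184 × 0.949 = 10614
→ [7178, 9433, 5162, 10614]
[period 3]
Births: 9433 × 0.367 = 3462 ; 5162 × 0.46 = 2375 → total 5837
20–39: 7178 × 0.955 = 6855
40–59: 9433 × 0.932 = 8792
60–79: 5162 × 0.949 = 4899
→ [5837, 6855, 8792, 4899]
[period 4]
Births: 6855 × 0.367 = 2516 ; 8792 × 0.46 = 4044 → total 6560
20–39: 5837 × 0.955 = 5574
40–59: 6855 × 0.932 = 6389
60–79: 8792 × 0.949 = 8344
→ [6560, 5574, 6389, 8344]
Scenario B total after 4 periods: 26867
Difference B − A = 26867 − 23627 = 3240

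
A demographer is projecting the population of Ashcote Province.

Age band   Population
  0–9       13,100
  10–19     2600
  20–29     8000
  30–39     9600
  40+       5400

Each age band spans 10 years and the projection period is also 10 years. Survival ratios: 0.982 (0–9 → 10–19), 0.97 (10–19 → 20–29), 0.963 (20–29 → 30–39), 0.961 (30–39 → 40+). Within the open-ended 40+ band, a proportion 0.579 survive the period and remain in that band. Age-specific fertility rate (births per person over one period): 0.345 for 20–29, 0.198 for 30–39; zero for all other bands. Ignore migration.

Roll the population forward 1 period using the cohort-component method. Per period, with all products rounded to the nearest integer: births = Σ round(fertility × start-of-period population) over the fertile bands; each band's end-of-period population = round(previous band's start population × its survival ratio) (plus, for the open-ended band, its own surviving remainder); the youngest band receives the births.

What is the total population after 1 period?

Period 1:
Births: 8000 × 0.345 = 2760 ; 9600 × 0.198 = 1901 — total 4661
10–19: 13100 × 0.982 = 12864
20–29: 2600 × 0.97 = 2522
30–39: 8000 × 0.963 = 7704
40+: 9600 × 0.961 + 5400 × 0.579 = 9226 + 3127 = 12353
→ [4661, 12864, 2522, 7704, 12353]
Total after period 1: 4661 + 12864 + 2522 + 7704 + 12353 = 40104

40104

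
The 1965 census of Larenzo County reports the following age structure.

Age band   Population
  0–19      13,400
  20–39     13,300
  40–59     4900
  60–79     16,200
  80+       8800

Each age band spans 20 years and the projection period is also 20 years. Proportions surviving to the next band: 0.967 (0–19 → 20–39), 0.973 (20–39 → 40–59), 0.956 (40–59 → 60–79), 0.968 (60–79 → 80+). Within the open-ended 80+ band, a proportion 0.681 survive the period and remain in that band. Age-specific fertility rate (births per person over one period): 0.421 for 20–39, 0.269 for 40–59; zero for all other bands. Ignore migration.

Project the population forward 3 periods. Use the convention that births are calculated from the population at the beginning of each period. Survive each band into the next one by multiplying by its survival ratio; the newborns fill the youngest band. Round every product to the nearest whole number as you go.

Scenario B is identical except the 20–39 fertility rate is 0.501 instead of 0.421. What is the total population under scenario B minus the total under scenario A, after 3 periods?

Period 1.
Births: 13300 * 0.421 = 5599, 4900 * 0.269 = 1318 → 6917
20–39: 13400 * 0.967 = 12958
40–59: 13300 * 0.973 = 12941
60–79: 4900 * 0.956 = 4684
80+: 16200 * 0.968 + 8800 * 0.681 = 15682 + 5993 = 21675
Giving 6917 / 12958 / 12941 / 4684 / 21675.
Period 2.
Births: 12958 * 0.421 = 5455, 12941 * 0.269 = 3481 → 8936
20–39: 6917 * 0.967 = 6689
40–59: 12958 * 0.973 = 12608
60–79: 12941 * 0.956 = 12372
80+: 4684 * 0.968 + 21675 * 0.681 = 4534 + 14761 = 19295
Giving 8936 / 6689 / 12608 / 12372 / 19295.
Period 3.
Births: 6689 * 0.421 = 2816, 12608 * 0.269 = 3392 → 6208
20–39: 8936 * 0.967 = 8641
40–59: 6689 * 0.973 = 6508
60–79: 12608 * 0.956 = 12053
80+: 12372 * 0.968 + 19295 * 0.681 = 11976 + 13140 = 25116
Giving 6208 / 8641 / 6508 / 12053 / 25116.
Scenario A total after 3 periods: 58526
Scenario B projection —
Period 1.
Births: 13300 * 0.501 = 6663, 4900 * 0.269 = 1318 → 7981
20–39: 13400 * 0.967 = 12958
40–59: 13300 * 0.973 = 12941
60–79: 4900 * 0.956 = 4684
80+: 16200 * 0.968 + 8800 * 0.681 = 15682 + 5993 = 21675
Giving 7981 / 12958 / 12941 / 4684 / 21675.
Period 2.
Births: 12958 * 0.501 = 6492, 12941 * 0.269 = 3481 → 9973
20–39: 7981 * 0.967 = 7718
40–59: 12958 * 0.973 = 12608
60–79: 12941 * 0.956 = 12372
80+: 4684 * 0.968 + 21675 * 0.681 = 4534 + 14761 = 19295
Giving 9973 / 7718 / 12608 / 12372 / 19295.
Period 3.
Births: 7718 * 0.501 = 3867, 12608 * 0.269 = 3392 → 7259
20–39: 9973 * 0.967 = 9644
40–59: 7718 * 0.973 = 7510
60–79: 12608 * 0.956 = 12053
80+: 12372 * 0.968 + 19295 * 0.681 = 11976 + 13140 = 25116
Giving 7259 / 9644 / 7510 / 12053 / 25116.
Scenario B total after 3 periods: 61582
Difference B − A = 61582 − 58526 = 3056

3056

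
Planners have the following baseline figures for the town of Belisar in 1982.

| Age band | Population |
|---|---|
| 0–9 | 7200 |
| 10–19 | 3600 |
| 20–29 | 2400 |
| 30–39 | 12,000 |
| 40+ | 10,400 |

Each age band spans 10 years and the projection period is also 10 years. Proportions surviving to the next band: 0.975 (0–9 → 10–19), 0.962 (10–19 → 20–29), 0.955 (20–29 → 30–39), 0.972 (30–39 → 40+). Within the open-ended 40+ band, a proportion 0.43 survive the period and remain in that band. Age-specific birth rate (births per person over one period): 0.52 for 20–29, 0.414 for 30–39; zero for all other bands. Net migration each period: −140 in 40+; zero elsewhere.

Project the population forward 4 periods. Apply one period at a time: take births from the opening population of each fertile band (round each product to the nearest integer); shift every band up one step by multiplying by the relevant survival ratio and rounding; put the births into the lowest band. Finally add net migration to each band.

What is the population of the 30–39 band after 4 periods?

5569

— Period 1 —
Births: 2400 × 0.52 = 1248  |  12000 × 0.414 = 4968 — total 6216
10–19: 7200 × 0.975 = 7020
20–29: 3600 × 0.962 = 3463
30–39: 2400 × 0.955 = 2292
40+: 12000 × 0.972 + 10400 × 0.43 = 11664 + 4472 = 16136
Net migration: 40+ − 140 → 15996
→ [6216, 7020, 3463, 2292, 15996]
— Period 2 —
Births: 3463 × 0.52 = 1801  |  2292 × 0.414 = 949 — total 2750
10–19: 6216 × 0.975 = 6061
20–29: 7020 × 0.962 = 6753
30–39: 3463 × 0.955 = 3307
40+: 2292 × 0.972 + 15996 × 0.43 = 2228 + 6878 = 9106
Net migration: 40+ − 140 → 8966
→ [2750, 6061, 6753, 3307, 8966]
— Period 3 —
Births: 6753 × 0.52 = 3512  |  3307 × 0.414 = 1369 — total 4881
10–19: 2750 × 0.975 = 2681
20–29: 6061 × 0.962 = 5831
30–39: 6753 × 0.955 = 6449
40+: 3307 × 0.972 + 8966 × 0.43 = 3214 + 3855 = 7069
Net migration: 40+ − 140 → 6929
→ [4881, 2681, 5831, 6449, 6929]
— Period 4 —
Births: 5831 × 0.52 = 3032  |  6449 × 0.414 = 2670 — total 5702
10–19: 4881 × 0.975 = 4759
20–29: 2681 × 0.962 = 2579
30–39: 5831 × 0.955 = 5569
40+: 6449 × 0.972 + 6929 × 0.43 = 6268 + 2979 = 9247
Net migration: 40+ − 140 → 9107
→ [5702, 4759, 2579, 5569, 9107]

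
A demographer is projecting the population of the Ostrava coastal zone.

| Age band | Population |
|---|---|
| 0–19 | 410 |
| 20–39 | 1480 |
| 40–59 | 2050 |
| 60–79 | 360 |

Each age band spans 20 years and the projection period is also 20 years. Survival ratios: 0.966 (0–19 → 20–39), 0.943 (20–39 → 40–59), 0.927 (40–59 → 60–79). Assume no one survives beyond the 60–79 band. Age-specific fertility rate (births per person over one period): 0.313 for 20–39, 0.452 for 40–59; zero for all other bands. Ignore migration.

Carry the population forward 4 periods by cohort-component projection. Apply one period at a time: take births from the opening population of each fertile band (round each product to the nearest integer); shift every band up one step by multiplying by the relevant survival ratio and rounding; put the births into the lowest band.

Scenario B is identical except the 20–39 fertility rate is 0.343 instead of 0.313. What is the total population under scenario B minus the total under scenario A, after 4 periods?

Numbering the bands 1..4 from youngest to oldest:
Period 1:
Births: 1480 × 0.313 = 463, 2050 × 0.452 = 927 ⇒ total 1390
Band 2: 410 × 0.966 = 396
Band 3: 1480 × 0.943 = 1396
Band 4: 2050 × 0.927 = 1900
→ [1390, 396, 1396, 1900]
Period 2:
Births: 396 × 0.313 = 124, 1396 × 0.452 = 631 ⇒ total 755
Band 2: 1390 × 0.966 = 1343
Band 3: 396 × 0.943 = 373
Band 4: 1396 × 0.927 = 1294
→ [755, 1343, 373, 1294]
Period 3:
Births: 1343 × 0.313 = 420, 373 × 0.452 = 169 ⇒ total 589
Band 2: 755 × 0.966 = 729
Band 3: 1343 × 0.943 = 1266
Band 4: 373 × 0.927 = 346
→ [589, 729, 1266, 346]
Period 4:
Births: 729 × 0.313 = 228, 1266 × 0.452 = 572 ⇒ total 800
Band 2: 589 × 0.966 = 569
Band 3: 729 × 0.943 = 687
Band 4: 1266 × 0.927 = 1174
→ [800, 569, 687, 1174]
Scenario A total after 4 periods: 3230
Scenario B projection —
Period 1:
Births: 1480 × 0.343 = 508, 2050 × 0.452 = 927 ⇒ total 1435
Band 2: 410 × 0.966 = 396
Band 3: 1480 × 0.943 = 1396
Band 4: 2050 × 0.927 = 1900
→ [1435, 396, 1396, 1900]
Period 2:
Births: 396 × 0.343 = 136, 1396 × 0.452 = 631 ⇒ total 767
Band 2: 1435 × 0.966 = 1386
Band 3: 396 × 0.943 = 373
Band 4: 1396 × 0.927 = 1294
→ [767, 1386, 373, 1294]
Period 3:
Births: 1386 × 0.343 = 475, 373 × 0.452 = 169 ⇒ total 644
Band 2: 767 × 0.966 = 741
Band 3: 1386 × 0.943 = 1307
Band 4: 373 × 0.927 = 346
→ [644, 741, 1307, 346]
Period 4:
Births: 741 × 0.343 = 254, 1307 × 0.452 = 591 ⇒ total 845
Band 2: 644 × 0.966 = 622
Band 3: 741 × 0.943 = 699
Band 4: 1307 × 0.927 = 1212
→ [845, 622, 699, 1212]
Scenario B total after 4 periods: 3378
Difference B − A = 3378 − 3230 = 148

148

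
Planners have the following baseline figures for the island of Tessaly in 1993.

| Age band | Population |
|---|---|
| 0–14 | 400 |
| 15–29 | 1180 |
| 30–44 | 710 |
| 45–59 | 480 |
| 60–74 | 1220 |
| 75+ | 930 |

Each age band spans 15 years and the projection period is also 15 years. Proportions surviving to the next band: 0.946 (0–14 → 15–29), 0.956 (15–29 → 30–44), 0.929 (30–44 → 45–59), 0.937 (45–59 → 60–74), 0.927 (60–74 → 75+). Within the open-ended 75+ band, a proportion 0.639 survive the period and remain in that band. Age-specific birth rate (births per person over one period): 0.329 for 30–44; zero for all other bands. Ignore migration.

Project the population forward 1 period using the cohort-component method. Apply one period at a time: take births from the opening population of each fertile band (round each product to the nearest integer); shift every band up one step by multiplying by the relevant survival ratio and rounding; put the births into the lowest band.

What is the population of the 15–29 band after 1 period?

(Bands numbered youngest = 1 to oldest = 6.)
Period 1:
Births: 710 × 0.329 = 234
Band 2: 400 × 0.946 = 378
Band 3: 1180 × 0.956 = 1128
Band 4: 710 × 0.929 = 660
Band 5: 480 × 0.937 = 450
Band 6: 1220 × 0.927 + 930 × 0.639 = 1131 + 594 = 1725
→ [234, 378, 1128, 660, 450, 1725]

378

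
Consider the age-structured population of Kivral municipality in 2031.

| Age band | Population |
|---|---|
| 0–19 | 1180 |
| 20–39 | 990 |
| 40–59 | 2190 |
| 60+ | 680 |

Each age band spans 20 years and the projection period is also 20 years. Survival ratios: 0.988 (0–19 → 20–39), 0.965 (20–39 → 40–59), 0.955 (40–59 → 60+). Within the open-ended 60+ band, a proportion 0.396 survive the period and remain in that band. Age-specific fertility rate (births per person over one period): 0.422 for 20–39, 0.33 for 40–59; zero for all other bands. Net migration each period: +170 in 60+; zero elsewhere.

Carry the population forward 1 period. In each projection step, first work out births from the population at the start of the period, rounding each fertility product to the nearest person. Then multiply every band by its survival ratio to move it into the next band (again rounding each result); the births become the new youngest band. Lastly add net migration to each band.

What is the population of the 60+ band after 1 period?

After projecting period 1:
Births: 990 * 0.422 = 418, 2190 * 0.33 = 723 — total 1141
20–39: 1180 * 0.988 = 1166
40–59: 990 * 0.965 = 955
60+: 2190 * 0.955 + 680 * 0.396 = 2091 + 269 = 2360
Net migration: 60+ + 170 → 2530
Population now: 0–19=1141, 20–39=1166, 40–59=955, 60+=2530

2530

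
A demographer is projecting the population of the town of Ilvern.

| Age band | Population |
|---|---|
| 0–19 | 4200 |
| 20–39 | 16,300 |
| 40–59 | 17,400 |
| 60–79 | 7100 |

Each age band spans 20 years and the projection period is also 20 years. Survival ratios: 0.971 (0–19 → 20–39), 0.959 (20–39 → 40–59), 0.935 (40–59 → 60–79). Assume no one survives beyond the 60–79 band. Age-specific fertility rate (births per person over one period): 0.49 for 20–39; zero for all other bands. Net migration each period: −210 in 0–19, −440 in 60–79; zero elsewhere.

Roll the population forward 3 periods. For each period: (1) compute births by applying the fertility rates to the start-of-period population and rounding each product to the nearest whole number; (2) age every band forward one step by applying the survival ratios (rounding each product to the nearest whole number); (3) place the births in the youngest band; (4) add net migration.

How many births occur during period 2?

Period 1.
Births: 16300 * 0.49 = 7987
20–39: 4200 * 0.971 = 4078
40–59: 16300 * 0.959 = 15632
60–79: 17400 * 0.935 = 16269
Net migration: 0–19 − 210 → 7777; 60–79 − 440 → 15829
Population now: 0–19=7777, 20–39=4078, 40–59=15632, 60–79=15829
Period 2.
Births: 4078 * 0.49 = 1998
20–39: 7777 * 0.971 = 7551
40–59: 4078 * 0.959 = 3911
60–79: 15632 * 0.935 = 14616
Net migration: 0–19 − 210 → 1788; 60–79 − 440 → 14176
Population now: 0–19=1788, 20–39=7551, 40–59=3911, 60–79=14176

1998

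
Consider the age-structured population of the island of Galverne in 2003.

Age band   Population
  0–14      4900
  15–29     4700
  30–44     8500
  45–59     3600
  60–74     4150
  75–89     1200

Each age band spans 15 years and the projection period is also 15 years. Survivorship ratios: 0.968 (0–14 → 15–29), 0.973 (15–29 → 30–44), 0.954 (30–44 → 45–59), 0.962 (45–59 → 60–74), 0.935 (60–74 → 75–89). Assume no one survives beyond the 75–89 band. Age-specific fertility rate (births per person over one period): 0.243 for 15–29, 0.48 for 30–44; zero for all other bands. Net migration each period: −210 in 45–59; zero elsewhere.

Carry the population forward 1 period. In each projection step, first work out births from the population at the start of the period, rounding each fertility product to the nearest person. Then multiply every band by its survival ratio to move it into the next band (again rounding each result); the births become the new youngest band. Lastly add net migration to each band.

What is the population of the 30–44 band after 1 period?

4573

Call the bands 1 to 6, youngest first.
[period 1]
Births: 4700 * 0.243 = 1142 ; 8500 * 0.48 = 4080 → total 5222
Band 2: 4900 * 0.968 = 4743
Band 3: 4700 * 0.973 = 4573
Band 4: 8500 * 0.954 = 8109
Band 5: 3600 * 0.962 = 3463
Band 6: 4150 * 0.935 = 3880
Net migration: Band 4 − 210 → 7899
Population now: 0–14=5222, 15–29=4743, 30–44=4573, 45–59=7899, 60–74=3463, 75–89=3880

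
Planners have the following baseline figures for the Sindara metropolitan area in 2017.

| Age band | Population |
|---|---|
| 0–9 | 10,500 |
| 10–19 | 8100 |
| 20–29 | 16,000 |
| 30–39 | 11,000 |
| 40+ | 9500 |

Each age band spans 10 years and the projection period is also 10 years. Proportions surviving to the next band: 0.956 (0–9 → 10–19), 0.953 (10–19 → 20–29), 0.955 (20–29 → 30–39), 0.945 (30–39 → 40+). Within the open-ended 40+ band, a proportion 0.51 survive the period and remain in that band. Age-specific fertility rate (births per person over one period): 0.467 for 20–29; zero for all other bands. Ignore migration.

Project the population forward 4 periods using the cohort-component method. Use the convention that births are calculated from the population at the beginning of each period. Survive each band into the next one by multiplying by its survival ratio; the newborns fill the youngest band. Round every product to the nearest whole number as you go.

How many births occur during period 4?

(Bands numbered youngest = 1 to oldest = 5.)
Period 1:
Births: 16000 × 0.467 = 7472
Band 2: 10500 × 0.956 = 10038
Band 3: 8100 × 0.953 = 7719
Band 4: 16000 × 0.955 = 15280
Band 5: 11000 × 0.945 + 9500 × 0.51 = 10395 + 4845 = 15240
Population now: 0–9=7472, 10–19=10038, 20–29=7719, 30–39=15280, 40+=15240
Period 2:
Births: 7719 × 0.467 = 3605
Band 2: 7472 × 0.956 = 7143
Band 3: 10038 × 0.953 = 9566
Band 4: 7719 × 0.955 = 7372
Band 5: 15280 × 0.945 + 15240 × 0.51 = 14440 + 7772 = 22212
Population now: 0–9=3605, 10–19=7143, 20–29=9566, 30–39=7372, 40+=22212
Period 3:
Births: 9566 × 0.467 = 4467
Band 2: 3605 × 0.956 = 3446
Band 3: 7143 × 0.953 = 6807
Band 4: 9566 × 0.955 = 9136
Band 5: 7372 × 0.945 + 22212 × 0.51 = 6967 + 11328 = 18295
Population now: 0–9=4467, 10–19=3446, 20–29=6807, 30–39=9136, 40+=18295
Period 4:
Births: 6807 × 0.467 = 3179
Band 2: 4467 × 0.956 = 4270
Band 3: 3446 × 0.953 = 3284
Band 4: 6807 × 0.955 = 6501
Band 5: 9136 × 0.945 + 18295 × 0.51 = 8634 + 9330 = 17964
Population now: 0–9=3179, 10–19=4270, 20–29=3284, 30–39=6501, 40+=17964

3179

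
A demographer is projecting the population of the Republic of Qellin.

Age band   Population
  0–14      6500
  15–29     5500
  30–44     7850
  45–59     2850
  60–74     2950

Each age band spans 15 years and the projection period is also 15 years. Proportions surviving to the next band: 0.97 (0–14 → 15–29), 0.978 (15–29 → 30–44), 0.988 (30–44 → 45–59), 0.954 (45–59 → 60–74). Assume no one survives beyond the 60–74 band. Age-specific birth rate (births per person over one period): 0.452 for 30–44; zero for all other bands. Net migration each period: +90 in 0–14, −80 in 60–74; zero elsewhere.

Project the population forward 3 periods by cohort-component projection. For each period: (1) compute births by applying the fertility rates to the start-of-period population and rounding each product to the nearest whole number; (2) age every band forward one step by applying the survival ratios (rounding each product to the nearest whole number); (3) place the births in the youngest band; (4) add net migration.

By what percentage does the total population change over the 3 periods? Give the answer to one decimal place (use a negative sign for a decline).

Let band 1 be 0–14 through band 5 = 60–74.
[period 1]
Births: 7850 × 0.452 = 3548
Band 2: 6500 × 0.97 = 6305
Band 3: 5500 × 0.978 = 5379
Band 4: 7850 × 0.988 = 7756
Band 5: 2850 × 0.954 = 2719
Net migration: Band 1 + 90 → 3638; Band 5 − 80 → 2639
Giving 3638 / 6305 / 5379 / 7756 / 2639.
[period 2]
Births: 5379 × 0.452 = 2431
Band 2: 3638 × 0.97 = 3529
Band 3: 6305 × 0.978 = 6166
Band 4: 5379 × 0.988 = 5314
Band 5: 7756 × 0.954 = 7399
Net migration: Band 1 + 90 → 2521; Band 5 − 80 → 7319
Giving 2521 / 3529 / 6166 / 5314 / 7319.
[period 3]
Births: 6166 × 0.452 = 2787
Band 2: 2521 × 0.97 = 2445
Band 3: 3529 × 0.978 = 3451
Band 4: 6166 × 0.988 = 6092
Band 5: 5314 × 0.954 = 5070
Net migration: Band 1 + 90 → 2877; Band 5 − 80 → 4990
Giving 2877 / 2445 / 3451 / 6092 / 4990.
Total: 25650 → 19855; change = -5795; percentage change = -22.6%

-22.6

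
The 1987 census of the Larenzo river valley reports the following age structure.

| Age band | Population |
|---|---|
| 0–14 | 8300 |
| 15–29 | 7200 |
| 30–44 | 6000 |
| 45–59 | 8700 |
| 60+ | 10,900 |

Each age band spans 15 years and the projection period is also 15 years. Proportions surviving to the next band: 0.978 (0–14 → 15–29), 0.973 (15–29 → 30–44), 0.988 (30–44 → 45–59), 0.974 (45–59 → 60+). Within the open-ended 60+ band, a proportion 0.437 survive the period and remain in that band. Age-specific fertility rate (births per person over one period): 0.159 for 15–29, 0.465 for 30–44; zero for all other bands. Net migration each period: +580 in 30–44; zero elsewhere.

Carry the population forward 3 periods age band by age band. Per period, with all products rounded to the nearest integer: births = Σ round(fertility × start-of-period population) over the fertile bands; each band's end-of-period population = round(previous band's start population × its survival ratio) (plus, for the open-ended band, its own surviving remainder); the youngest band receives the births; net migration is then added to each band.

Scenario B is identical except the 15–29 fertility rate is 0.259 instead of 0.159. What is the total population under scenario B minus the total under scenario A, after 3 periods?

(Groups numbered youngest = 1 to oldest = 5.)
After projecting period 1:
Births: 7200 * 0.159 = 1145 ; 6000 * 0.465 = 2790 → total 3935
Group 2: 8300 * 0.978 = 8117
Group 3: 7200 * 0.973 = 7006
Group 4: 6000 * 0.988 = 5928
Group 5: 8700 * 0.974 + 10900 * 0.437 = 8474 + 4763 = 13237
Net migration: Group 3 + 580 → 7586
→ [3935, 8117, 7586, 5928, 13237]
After projecting period 2:
Births: 8117 * 0.159 = 1291 ; 7586 * 0.465 = 3527 → total 4818
Group 2: 3935 * 0.978 = 3848
Group 3: 8117 * 0.973 = 7898
Group 4: 7586 * 0.988 = 7495
Group 5: 5928 * 0.974 + 13237 * 0.437 = 5774 + 5785 = 11559
Net migration: Group 3 + 580 → 8478
→ [4818, 3848, 8478, 7495, 11559]
After projecting period 3:
Births: 3848 * 0.159 = 612 ; 8478 * 0.465 = 3942 → total 4554
Group 2: 4818 * 0.978 = 4712
Group 3: 3848 * 0.973 = 3744
Group 4: 8478 * 0.988 = 8376
Group 5: 7495 * 0.974 + 11559 * 0.437 = 7300 + 5051 = 12351
Net migration: Group 3 + 580 → 4324
→ [4554, 4712, 4324, 8376, 12351]
Scenario A total after 3 periods: 34317
Scenario B projection —
After projecting period 1:
Births: 7200 * 0.259 = 1865 ; 6000 * 0.465 = 2790 → total 4655
Group 2: 8300 * 0.978 = 8117
Group 3: 7200 * 0.973 = 7006
Group 4: 6000 * 0.988 = 5928
Group 5: 8700 * 0.974 + 10900 * 0.437 = 8474 + 4763 = 13237
Net migration: Group 3 + 580 → 7586
→ [4655, 8117, 7586, 5928, 13237]
After projecting period 2:
Births: 8117 * 0.259 = 2102 ; 7586 * 0.465 = 3527 → total 5629
Group 2: 4655 * 0.978 = 4553
Group 3: 8117 * 0.973 = 7898
Group 4: 7586 * 0.988 = 7495
Group 5: 5928 * 0.974 + 13237 * 0.437 = 5774 + 5785 = 11559
Net migration: Group 3 + 580 → 8478
→ [5629, 4553, 8478, 7495, 11559]
After projecting period 3:
Births: 4553 * 0.259 = 1179 ; 8478 * 0.465 = 3942 → total 5121
Group 2: 5629 * 0.978 = 5505
Group 3: 4553 * 0.973 = 4430
Group 4: 8478 * 0.988 = 8376
Group 5: 7495 * 0.974 + 11559 * 0.437 = 7300 + 5051 = 12351
Net migration: Group 3 + 580 → 5010
→ [5121, 5505, 5010, 8376, 12351]
Scenario B total after 3 periods: 36363
Difference B − A = 36363 − 34317 = 2046

2046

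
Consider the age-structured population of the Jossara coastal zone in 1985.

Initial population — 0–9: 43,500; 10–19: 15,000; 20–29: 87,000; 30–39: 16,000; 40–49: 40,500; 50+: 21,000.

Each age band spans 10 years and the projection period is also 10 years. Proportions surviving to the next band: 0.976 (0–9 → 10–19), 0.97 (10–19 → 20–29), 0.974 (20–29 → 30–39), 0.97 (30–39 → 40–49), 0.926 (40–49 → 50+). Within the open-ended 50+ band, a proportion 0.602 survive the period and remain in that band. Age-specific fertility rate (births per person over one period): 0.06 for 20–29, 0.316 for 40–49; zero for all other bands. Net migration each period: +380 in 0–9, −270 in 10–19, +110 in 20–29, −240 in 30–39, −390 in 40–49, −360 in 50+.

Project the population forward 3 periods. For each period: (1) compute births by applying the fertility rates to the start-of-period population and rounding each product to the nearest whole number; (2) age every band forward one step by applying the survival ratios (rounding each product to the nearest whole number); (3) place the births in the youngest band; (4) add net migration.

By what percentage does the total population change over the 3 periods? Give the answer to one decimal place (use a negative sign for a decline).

-7.7

Call the groups 1 to 6, youngest first.
[period 1]
Births: 87000 × 0.06 = 5220 ; 40500 × 0.316 = 12798 ⇒ total 18018
Group 2: 43500 × 0.976 = 42456
Group 3: 15000 × 0.97 = 14550
Group 4: 87000 × 0.974 = 84738
Group 5: 16000 × 0.97 = 15520
Group 6: 40500 × 0.926 + 21000 × 0.602 = 37503 + 12642 = 50145
Net migration: Group 1 + 380 → 18398; Group 2 − 270 → 42186; Group 3 + 110 → 14660; Group 4 − 240 → 84498; Group 5 − 390 → 15130; Group 6 − 360 → 49785
Giving 18398 / 42186 / 14660 / 84498 / 15130 / 49785.
[period 2]
Births: 14660 × 0.06 = 880 ; 15130 × 0.316 = 4781 ⇒ total 5661
Group 2: 18398 × 0.976 = 17956
Group 3: 42186 × 0.97 = 40920
Group 4: 14660 × 0.974 = 14279
Group 5: 84498 × 0.97 = 81963
Group 6: 15130 × 0.926 + 49785 × 0.602 = 14010 + 29971 = 43981
Net migration: Group 1 + 380 → 6041; Group 2 − 270 → 17686; Group 3 + 110 → 41030; Group 4 − 240 → 14039; Group 5 − 390 → 81573; Group 6 − 360 → 43621
Giving 6041 / 17686 / 41030 / 14039 / 81573 / 43621.
[period 3]
Births: 41030 × 0.06 = 2462 ; 81573 × 0.316 = 25777 ⇒ total 28239
Group 2: 6041 × 0.976 = 5896
Group 3: 17686 × 0.97 = 17155
Group 4: 41030 × 0.974 = 39963
Group 5: 14039 × 0.97 = 13618
Group 6: 81573 × 0.926 + 43621 × 0.602 = 75537 + 26260 = 101797
Net migration: Group 1 + 380 → 28619; Group 2 − 270 → 5626; Group 3 + 110 → 17265; Group 4 − 240 → 39723; Group 5 − 390 → 13228; Group 6 − 360 → 101437
Giving 28619 / 5626 / 17265 / 39723 / 13228 / 101437.
Total: 223000 → 205898; change = -17102; percentage change = -7.7%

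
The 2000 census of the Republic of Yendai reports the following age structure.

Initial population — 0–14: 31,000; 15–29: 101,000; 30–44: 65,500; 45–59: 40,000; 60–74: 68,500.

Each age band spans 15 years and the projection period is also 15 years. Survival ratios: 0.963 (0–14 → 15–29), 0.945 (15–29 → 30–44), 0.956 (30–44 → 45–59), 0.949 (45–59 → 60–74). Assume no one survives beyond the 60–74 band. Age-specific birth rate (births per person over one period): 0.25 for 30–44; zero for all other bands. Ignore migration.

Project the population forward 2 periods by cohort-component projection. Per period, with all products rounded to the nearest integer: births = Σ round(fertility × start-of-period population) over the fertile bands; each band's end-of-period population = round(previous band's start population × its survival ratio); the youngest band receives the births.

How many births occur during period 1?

16375

After projecting period 1:
Births: 65500 × 0.25 = 16375
15–29: 31000 × 0.963 = 29853
30–44: 101000 × 0.945 = 95445
45–59: 65500 × 0.956 = 62618
60–74: 40000 × 0.949 = 37960
Giving 16375 / 29853 / 95445 / 62618 / 37960.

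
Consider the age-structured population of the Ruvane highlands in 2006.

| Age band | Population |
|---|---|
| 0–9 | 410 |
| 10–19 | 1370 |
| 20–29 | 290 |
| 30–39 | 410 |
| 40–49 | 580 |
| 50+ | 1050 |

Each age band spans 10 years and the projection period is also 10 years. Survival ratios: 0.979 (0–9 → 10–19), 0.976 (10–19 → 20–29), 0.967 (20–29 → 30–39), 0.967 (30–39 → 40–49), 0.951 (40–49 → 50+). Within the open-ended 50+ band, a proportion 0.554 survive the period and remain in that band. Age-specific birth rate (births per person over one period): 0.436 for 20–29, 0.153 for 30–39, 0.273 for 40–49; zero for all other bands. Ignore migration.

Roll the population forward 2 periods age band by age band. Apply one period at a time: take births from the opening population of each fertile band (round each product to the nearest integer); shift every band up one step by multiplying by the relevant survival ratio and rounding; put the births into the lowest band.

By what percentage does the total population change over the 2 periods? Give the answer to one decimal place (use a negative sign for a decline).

(Groups numbered youngest = 1 to oldest = 6.)
After projecting period 1:
Births: 290 × 0.436 = 126, 410 × 0.153 = 63, 580 × 0.273 = 158 → total 347
Group 2: 410 × 0.979 = 401
Group 3: 1370 × 0.976 = 1337
Group 4: 290 × 0.967 = 280
Group 5: 410 × 0.967 = 396
Group 6: 580 × 0.951 + 1050 × 0.554 = 552 + 582 = 1134
Population now: 0–9=347, 10–19=401, 20–29=1337, 30–39=280, 40–49=396, 50+=1134
After projecting period 2:
Births: 1337 × 0.436 = 583, 280 × 0.153 = 43, 396 × 0.273 = 108 → total 734
Group 2: 347 × 0.979 = 340
Group 3: 401 × 0.976 = 391
Group 4: 1337 × 0.967 = 1293
Group 5: 280 × 0.967 = 271
Group 6: 396 × 0.951 + 1134 × 0.554 = 377 + 628 = 1005
Population now: 0–9=734, 10–19=340, 20–29=391, 30–39=1293, 40–49=271, 50+=1005
Total: 4110 → 4034; change = -76; percentage change = -1.8%

-1.8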